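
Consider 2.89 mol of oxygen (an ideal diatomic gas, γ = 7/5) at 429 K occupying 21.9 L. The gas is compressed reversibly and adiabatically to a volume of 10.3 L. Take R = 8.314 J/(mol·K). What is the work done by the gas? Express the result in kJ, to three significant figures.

Adiabatic: TV^(γ−1) = const with γ = 7/5.
T₂ = T₁ (V₁/V₂)^(γ−1) = 429 × (21.9/10.3)^0.4 = 429 × 1.352 = 580.1 K.
W_by = nCᵥ(T₁ − T₂) = (2.89)(20.79)(429 − 580.1) = -9076 J.

W ≈ -9.08 kJ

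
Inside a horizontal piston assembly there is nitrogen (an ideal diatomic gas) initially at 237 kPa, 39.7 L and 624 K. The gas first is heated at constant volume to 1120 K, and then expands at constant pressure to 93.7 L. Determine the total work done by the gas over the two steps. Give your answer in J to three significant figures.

W_total ≈ 23000 J

Step 1 (isochoric): W = 0 (constant volume).
After step 1: P = 425.4 kPa (V unchanged).
Step 2 (isobaric): W = PΔV = (425.4 kPa)(93.7 − 39.7 L) = 22971 J.
W_total = 0 + 22971 = 22971 J.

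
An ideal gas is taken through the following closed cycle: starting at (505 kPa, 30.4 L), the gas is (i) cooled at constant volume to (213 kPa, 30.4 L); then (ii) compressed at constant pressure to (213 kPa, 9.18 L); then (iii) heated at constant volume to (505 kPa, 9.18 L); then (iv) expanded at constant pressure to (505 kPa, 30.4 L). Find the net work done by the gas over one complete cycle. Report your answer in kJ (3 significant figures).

Constant-volume legs do no work.
W(ii) = (213)(9.18 − 30.4) = -4520 J; W(iv) = (505)(30.4 − 9.18) = 10716 J.
W_net = -4520 + 10716 = 6196 J (the clockwise enclosed area).

W_net ≈ 6.20 kJ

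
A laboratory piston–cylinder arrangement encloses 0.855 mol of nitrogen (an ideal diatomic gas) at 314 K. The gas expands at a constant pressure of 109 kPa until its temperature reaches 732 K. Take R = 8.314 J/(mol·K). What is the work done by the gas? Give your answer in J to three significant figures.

Isobaric: W = P ΔV = nR ΔT.
W = (0.855)(8.314)(732 − 314) = 2971 J.

W ≈ 2970 J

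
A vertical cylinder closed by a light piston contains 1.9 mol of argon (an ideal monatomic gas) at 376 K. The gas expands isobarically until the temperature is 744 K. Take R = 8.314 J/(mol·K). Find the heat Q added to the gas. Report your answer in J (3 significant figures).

Q ≈ 14500 J

Isobaric: W = nRΔT = (1.9)(8.314)(368) = 5813 J.
ΔU = nCᵥΔT with Cᵥ = 3R/2: ΔU = (1.9)(12.47)(368) = 8720 J.
Q = ΔU + W = 8720 + 5813 = 14533 J.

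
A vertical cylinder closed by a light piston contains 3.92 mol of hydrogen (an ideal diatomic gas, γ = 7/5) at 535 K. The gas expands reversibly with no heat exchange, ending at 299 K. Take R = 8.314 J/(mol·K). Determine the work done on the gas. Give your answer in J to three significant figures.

Adiabatic ⇒ Q = 0, so W_by = −ΔU = nCᵥ(T₁ − T₂).
Cᵥ = 5R/2 = 20.79 J/(mol·K).
W = (3.92)(20.79)(535 − 299) = 19229 J.
Work on gas = −W_by = -19229 J.

W ≈ -19200 J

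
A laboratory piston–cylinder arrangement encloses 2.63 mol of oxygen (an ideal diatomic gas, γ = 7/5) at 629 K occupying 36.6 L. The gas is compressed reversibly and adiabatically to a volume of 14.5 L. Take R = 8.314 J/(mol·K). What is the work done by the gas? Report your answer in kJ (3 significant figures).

Adiabatic: TV^(γ−1) = const with γ = 7/5.
T₂ = T₁ (V₁/V₂)^(γ−1) = 629 × (36.6/14.5)^0.4 = 629 × 1.448 = 911 K.
W_by = nCᵥ(T₁ − T₂) = (2.63)(20.79)(629 − 911) = -15413 J.

W ≈ -15.4 kJ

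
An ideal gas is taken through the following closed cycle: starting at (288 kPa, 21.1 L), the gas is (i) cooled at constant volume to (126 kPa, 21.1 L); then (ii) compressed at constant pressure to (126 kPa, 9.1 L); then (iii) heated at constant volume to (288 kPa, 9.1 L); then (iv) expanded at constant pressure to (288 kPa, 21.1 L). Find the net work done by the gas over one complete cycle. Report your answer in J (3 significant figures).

W_net ≈ 1940 J

Constant-volume legs do no work.
W(ii) = (126)(9.1 − 21.1) = -1512 J; W(iv) = (288)(21.1 − 9.1) = 3456 J.
W_net = -1512 + 3456 = 1944 J (the clockwise enclosed area).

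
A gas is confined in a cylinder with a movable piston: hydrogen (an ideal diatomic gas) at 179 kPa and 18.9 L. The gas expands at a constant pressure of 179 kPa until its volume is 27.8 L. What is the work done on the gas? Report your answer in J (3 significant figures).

Isobaric: W = P ΔV.
W = (179 kPa)(27.8 − 18.9 L) = (179)(8.9) = 1593 J.
Work on gas = −W_by = -1593 J.

W ≈ -1590 J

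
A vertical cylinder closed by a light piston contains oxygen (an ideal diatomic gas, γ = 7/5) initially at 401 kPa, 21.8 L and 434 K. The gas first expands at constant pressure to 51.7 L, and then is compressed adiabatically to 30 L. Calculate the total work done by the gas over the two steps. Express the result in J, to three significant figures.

W_total ≈ -616 J

Step 1 (isobaric): W = PΔV = (401 kPa)(51.7 − 21.8 L) = 11990 J.
After step 1: P = 401 kPa, V = 51.7 L, T = 1029 K.
Step 2 (adiabatic): W = (P₁V₁ − P₂V₂)/(γ−1) = (20732 − 25774)/0.4 = -12606 J.
W_total = 11990 − 12606 = -616 J.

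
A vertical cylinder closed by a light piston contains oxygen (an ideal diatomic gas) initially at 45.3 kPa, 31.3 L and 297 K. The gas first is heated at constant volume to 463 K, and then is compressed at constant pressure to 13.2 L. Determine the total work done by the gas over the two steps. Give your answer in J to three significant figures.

W_total ≈ -1280 J

Step 1 (isochoric): W = 0 (constant volume).
After step 1: P = 70.62 kPa (V unchanged).
Step 2 (isobaric): W = PΔV = (70.62 kPa)(13.2 − 31.3 L) = -1278 J.
W_total = 0 − 1278 = -1278 J.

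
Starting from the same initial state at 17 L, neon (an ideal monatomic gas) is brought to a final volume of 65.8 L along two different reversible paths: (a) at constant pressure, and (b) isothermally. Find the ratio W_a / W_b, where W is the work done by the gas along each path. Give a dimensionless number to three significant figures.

W_a / W_b ≈ 2.12

Path (a) isobaric: W = P₁(V₂ − V₁) → W_a/(P₁V₁) = 2.871.
Path (b) isothermal: W = P₁V₁ ln(V₂/V₁) → W_b/(P₁V₁) = 1.353.
W_a / W_b = 2.871 / 1.353 = 2.121.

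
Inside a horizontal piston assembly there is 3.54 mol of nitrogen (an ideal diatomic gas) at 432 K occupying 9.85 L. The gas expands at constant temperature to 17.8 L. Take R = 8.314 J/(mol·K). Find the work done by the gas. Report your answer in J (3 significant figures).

W ≈ 7520 J

Isothermal: W = nRT ln(V₂/V₁).
W = (3.54)(8.314)(432) × ln(17.8/9.85)
  = 12714 × 0.5917
W_by_gas = 7523 J.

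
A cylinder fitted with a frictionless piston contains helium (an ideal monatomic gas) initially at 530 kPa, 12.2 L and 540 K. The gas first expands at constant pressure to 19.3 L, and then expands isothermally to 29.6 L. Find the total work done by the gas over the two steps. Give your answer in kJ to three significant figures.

W_total ≈ 8.14 kJ

Step 1 (isobaric): W = PΔV = (530 kPa)(19.3 − 12.2 L) = 3763 J.
After step 1: P = 530 kPa, V = 19.3 L, T = 854.3 K.
Step 2 (isothermal): W = P₁V₁ ln(V₂/V₁) = (10229) ln(29.6/19.3) = 4375 J.
W_total = 3763 + 4375 = 8138 J.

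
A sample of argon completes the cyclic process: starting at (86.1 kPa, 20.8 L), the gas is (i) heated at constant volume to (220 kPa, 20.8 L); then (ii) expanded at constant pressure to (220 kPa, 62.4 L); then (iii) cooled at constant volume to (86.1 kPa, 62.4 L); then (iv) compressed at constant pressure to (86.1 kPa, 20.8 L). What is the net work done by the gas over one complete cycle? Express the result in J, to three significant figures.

W_net ≈ 5570 J

Constant-volume legs do no work.
W(ii) = (220)(62.4 − 20.8) = 9152 J; W(iv) = (86.1)(20.8 − 62.4) = -3582 J.
W_net = 9152 − 3582 = 5570 J (the clockwise enclosed area).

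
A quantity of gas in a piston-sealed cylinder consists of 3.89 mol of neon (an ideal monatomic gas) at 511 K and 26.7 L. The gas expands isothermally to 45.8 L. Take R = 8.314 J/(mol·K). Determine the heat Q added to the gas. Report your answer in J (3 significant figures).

Isothermal ⇒ ΔU = 0, so Q = W = nRT ln(V₂/V₁).
Q = (3.89)(8.314)(511) ln(45.8/26.7) = 16526 × 0.5396 = 8918 J.

Q ≈ 8920 J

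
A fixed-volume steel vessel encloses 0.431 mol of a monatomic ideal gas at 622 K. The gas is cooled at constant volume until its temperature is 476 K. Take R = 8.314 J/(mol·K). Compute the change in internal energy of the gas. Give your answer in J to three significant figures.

ΔU ≈ -785 J

Constant volume ⇒ W = 0, so Q = ΔU = nCᵥΔT with Cᵥ = 3R/2 = 12.47 J/(mol·K).
ΔU = (0.431)(12.47)(476 − 622) = -784.8 J.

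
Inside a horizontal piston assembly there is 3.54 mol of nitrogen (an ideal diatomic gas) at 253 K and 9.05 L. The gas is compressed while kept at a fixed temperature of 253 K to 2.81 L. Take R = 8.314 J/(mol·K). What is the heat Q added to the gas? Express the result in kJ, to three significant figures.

Q ≈ -8.71 kJ

Isothermal ⇒ ΔU = 0, so Q = W = nRT ln(V₂/V₁).
Q = (3.54)(8.314)(253) ln(2.81/9.05) = 7446 × -1.17 = -8709 J.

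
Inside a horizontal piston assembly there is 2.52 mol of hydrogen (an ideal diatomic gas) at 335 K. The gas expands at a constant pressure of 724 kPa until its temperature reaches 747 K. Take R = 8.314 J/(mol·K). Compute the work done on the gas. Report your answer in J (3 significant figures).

W ≈ -8630 J

Isobaric: W = P ΔV = nR ΔT.
W = (2.52)(8.314)(747 − 335) = 8632 J.
Work on gas = −W_by = -8632 J.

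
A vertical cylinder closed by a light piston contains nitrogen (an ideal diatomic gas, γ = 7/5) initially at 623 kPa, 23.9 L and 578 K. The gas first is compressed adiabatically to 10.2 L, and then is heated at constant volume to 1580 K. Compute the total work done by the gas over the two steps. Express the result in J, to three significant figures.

W_total ≈ -15100 J

Step 1 (adiabatic): W = (P₁V₁ − P₂V₂)/(γ−1) = (14890 − 20932)/0.4 = -15105 J.
Step 2 (isochoric): W = 0 (constant volume).
W_total = -15105 + 0 = -15105 J.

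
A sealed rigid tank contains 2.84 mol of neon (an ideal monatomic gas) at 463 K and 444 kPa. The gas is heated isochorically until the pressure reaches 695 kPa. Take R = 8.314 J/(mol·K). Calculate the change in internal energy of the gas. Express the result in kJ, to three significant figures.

ΔU ≈ 9.27 kJ

Constant volume ⇒ W = 0, so Q = ΔU = nCᵥΔT with Cᵥ = 3R/2 = 12.47 J/(mol·K).
At constant V, T₂/T₁ = P₂/P₁ ⇒ ΔT = T₁(P₂/P₁ − 1) = 463·(695/444 − 1) = 261.7 K.
ΔU = (2.84)(12.47)(261.7) = 9270 J.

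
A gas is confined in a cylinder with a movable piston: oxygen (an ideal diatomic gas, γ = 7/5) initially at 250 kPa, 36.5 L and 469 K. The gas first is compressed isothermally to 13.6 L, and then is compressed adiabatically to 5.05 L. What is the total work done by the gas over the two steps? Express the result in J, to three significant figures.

Step 1 (isothermal): W = P₁V₁ ln(V₂/V₁) = (9125) ln(13.6/36.5) = -9009 J.
After step 1: P = 671 kPa, V = 13.6 L, T = 469 K.
Step 2 (adiabatic): W = (P₁V₁ − P₂V₂)/(γ−1) = (9125 − 13562)/0.4 = -11093 J.
W_total = -9009 − 11093 = -20102 J.

W_total ≈ -20100 J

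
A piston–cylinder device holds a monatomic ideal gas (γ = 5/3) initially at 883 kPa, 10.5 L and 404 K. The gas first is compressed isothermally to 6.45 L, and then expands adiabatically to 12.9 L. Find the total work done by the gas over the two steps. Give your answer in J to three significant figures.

W_total ≈ 628 J

Step 1 (isothermal): W = P₁V₁ ln(V₂/V₁) = (9272) ln(6.45/10.5) = -4518 J.
After step 1: P = 1437 kPa, V = 6.45 L, T = 404 K.
Step 2 (adiabatic): W = (P₁V₁ − P₂V₂)/(γ−1) = (9272 − 5841)/0.667 = 5146 J.
W_total = -4518 + 5146 = 628.3 J.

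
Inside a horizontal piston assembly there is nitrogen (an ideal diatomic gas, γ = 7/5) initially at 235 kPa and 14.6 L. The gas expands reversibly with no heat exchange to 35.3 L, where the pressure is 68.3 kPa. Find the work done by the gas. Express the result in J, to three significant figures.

W ≈ 2550 J

Adiabatic: W = (P₁V₁ − P₂V₂)/(γ − 1) with γ = 7/5.
P₁V₁ = 3431 J, P₂V₂ = 2411 J.
W = (3431 − 2411) / 0.4 = 2550 J.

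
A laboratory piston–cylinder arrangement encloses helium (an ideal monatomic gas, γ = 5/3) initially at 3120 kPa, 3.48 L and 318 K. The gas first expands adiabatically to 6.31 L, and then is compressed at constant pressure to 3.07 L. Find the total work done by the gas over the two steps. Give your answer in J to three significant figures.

W_total ≈ 1580 J

Step 1 (adiabatic): W = (P₁V₁ − P₂V₂)/(γ−1) = (10858 − 7302)/0.667 = 5334 J.
After step 1: P = 1157 kPa, V = 6.31 L, T = 213.9 K.
Step 2 (isobaric): W = PΔV = (1157 kPa)(3.07 − 6.31 L) = -3749 J.
W_total = 5334 − 3749 = 1584 J.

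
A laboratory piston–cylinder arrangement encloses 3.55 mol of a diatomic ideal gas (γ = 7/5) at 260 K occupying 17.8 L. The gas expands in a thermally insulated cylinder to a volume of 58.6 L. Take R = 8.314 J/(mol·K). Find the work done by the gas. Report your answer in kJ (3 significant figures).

W ≈ 7.27 kJ

Adiabatic: TV^(γ−1) = const with γ = 7/5.
T₂ = T₁ (V₁/V₂)^(γ−1) = 260 × (17.8/58.6)^0.4 = 260 × 0.6209 = 161.4 K.
W_by = nCᵥ(T₁ − T₂) = (3.55)(20.79)(260 − 161.4) = 7273 J.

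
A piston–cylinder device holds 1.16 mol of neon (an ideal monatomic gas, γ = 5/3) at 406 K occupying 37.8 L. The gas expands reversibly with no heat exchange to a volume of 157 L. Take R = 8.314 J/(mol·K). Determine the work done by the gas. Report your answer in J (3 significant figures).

Adiabatic: TV^(γ−1) = const with γ = 5/3.
T₂ = T₁ (V₁/V₂)^(γ−1) = 406 × (37.8/157)^0.667 = 406 × 0.387 = 157.1 K.
W_by = nCᵥ(T₁ − T₂) = (1.16)(12.47)(406 − 157.1) = 3600 J.

W ≈ 3600 J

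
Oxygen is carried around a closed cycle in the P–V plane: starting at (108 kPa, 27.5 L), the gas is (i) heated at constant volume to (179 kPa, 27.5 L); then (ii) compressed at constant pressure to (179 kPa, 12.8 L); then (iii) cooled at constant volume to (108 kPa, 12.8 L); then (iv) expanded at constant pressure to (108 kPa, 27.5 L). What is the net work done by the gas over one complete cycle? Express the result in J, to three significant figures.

W_net ≈ -1040 J

Constant-volume legs do no work.
W(ii) = (179)(12.8 − 27.5) = -2631 J; W(iv) = (108)(27.5 − 12.8) = 1588 J.
W_net = -2631 + 1588 = -1044 J (the counter-clockwise enclosed area).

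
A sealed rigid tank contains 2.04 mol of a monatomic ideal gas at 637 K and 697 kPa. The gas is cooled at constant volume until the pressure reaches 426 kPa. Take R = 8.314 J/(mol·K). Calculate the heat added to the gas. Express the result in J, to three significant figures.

Q ≈ -6300 J

Constant volume ⇒ W = 0, so Q = ΔU = nCᵥΔT with Cᵥ = 3R/2 = 12.47 J/(mol·K).
At constant V, T₂/T₁ = P₂/P₁ ⇒ ΔT = T₁(P₂/P₁ − 1) = 637·(426/697 − 1) = -247.7 K.
ΔU = (2.04)(12.47)(-247.7) = -6301 J.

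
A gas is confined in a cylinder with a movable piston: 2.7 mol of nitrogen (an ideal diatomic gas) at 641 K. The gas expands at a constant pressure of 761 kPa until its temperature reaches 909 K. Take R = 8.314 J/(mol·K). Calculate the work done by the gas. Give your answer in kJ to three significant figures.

W ≈ 6.02 kJ

Isobaric: W = P ΔV = nR ΔT.
W = (2.7)(8.314)(909 − 641) = 6016 J.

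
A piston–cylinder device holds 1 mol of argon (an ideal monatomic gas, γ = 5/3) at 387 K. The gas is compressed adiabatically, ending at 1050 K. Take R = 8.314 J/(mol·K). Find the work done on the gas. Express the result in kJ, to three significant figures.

Adiabatic ⇒ Q = 0, so W_by = −ΔU = nCᵥ(T₁ − T₂).
Cᵥ = 3R/2 = 12.47 J/(mol·K).
W = (1)(12.47)(387 − 1050) = -8268 J.
Work on gas = −W_by = 8268 J.

W ≈ 8.27 kJ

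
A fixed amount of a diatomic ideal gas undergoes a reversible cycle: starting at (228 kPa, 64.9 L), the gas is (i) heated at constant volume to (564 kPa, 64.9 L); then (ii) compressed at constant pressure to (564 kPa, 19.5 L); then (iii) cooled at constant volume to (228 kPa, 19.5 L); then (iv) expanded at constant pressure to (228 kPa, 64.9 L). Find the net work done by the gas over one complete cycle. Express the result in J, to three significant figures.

Constant-volume legs do no work.
W(ii) = (564)(19.5 − 64.9) = -25606 J; W(iv) = (228)(64.9 − 19.5) = 10351 J.
W_net = -25606 + 10351 = -15254 J (the counter-clockwise enclosed area).

W_net ≈ -15300 J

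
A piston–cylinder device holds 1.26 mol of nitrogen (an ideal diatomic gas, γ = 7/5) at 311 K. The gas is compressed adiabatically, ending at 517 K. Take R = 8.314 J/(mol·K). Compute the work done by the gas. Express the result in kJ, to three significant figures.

W ≈ -5.39 kJ

Adiabatic ⇒ Q = 0, so W_by = −ΔU = nCᵥ(T₁ − T₂).
Cᵥ = 5R/2 = 20.79 J/(mol·K).
W = (1.26)(20.79)(311 − 517) = -5395 J.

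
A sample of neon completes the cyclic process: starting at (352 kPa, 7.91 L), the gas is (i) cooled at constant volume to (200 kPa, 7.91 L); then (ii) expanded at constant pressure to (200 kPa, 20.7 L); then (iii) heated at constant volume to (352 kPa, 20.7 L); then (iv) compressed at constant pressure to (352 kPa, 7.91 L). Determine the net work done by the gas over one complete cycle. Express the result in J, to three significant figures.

Constant-volume legs do no work.
W(ii) = (200)(20.7 − 7.91) = 2558 J; W(iv) = (352)(7.91 − 20.7) = -4502 J.
W_net = 2558 − 4502 = -1944 J (the counter-clockwise enclosed area).

W_net ≈ -1940 J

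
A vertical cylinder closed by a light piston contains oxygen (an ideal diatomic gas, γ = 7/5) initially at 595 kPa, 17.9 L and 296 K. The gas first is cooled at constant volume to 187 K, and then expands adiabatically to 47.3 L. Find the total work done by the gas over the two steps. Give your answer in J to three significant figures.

Step 1 (isochoric): W = 0 (constant volume).
After step 1: P = 375.9 kPa (V unchanged).
Step 2 (adiabatic): W = (P₁V₁ − P₂V₂)/(γ−1) = (6729 − 4562)/0.4 = 5417 J.
W_total = 0 + 5417 = 5417 J.

W_total ≈ 5420 J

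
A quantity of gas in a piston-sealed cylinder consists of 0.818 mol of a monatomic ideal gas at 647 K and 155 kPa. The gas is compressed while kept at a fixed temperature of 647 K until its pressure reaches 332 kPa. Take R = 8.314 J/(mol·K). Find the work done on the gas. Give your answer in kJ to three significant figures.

W ≈ 3.35 kJ

Isothermal process: W = nRT ln(V₂/V₁) = nRT ln(P₁/P₂).
W = (0.818)(8.314)(647) × ln(155/332)
  = 4400 × ln(0.4669) = 4400 × -0.7617
W_by_gas = -3352 J; work on gas = −W_by = 3352 J.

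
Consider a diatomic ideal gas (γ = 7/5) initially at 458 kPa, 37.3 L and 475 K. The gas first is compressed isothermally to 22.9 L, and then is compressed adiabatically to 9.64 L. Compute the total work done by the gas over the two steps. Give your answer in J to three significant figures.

Step 1 (isothermal): W = P₁V₁ ln(V₂/V₁) = (17083) ln(22.9/37.3) = -8334 J.
After step 1: P = 746 kPa, V = 22.9 L, T = 475 K.
Step 2 (adiabatic): W = (P₁V₁ − P₂V₂)/(γ−1) = (17083 − 24148)/0.4 = -17661 J.
W_total = -8334 − 17661 = -25995 J.

W_total ≈ -26000 J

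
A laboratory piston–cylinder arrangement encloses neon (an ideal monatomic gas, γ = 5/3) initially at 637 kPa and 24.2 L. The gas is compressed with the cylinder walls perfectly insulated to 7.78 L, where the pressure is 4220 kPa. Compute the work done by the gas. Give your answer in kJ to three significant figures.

Adiabatic: W = (P₁V₁ − P₂V₂)/(γ − 1) with γ = 5/3.
P₁V₁ = 15415 J, P₂V₂ = 32832 J.
W = (15415 − 32832) / 0.6667 = -26124 J.

W ≈ -26.1 kJ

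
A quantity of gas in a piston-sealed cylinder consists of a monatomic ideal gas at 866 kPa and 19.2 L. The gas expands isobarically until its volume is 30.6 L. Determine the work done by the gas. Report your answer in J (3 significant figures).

Isobaric: W = P ΔV.
W = (866 kPa)(30.6 − 19.2 L) = (866)(11.4) = 9872 J.

W ≈ 9870 J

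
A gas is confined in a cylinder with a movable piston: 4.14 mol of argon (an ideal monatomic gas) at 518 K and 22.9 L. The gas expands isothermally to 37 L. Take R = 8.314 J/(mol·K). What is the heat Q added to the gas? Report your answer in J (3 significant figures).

Q ≈ 8550 J

Isothermal ⇒ ΔU = 0, so Q = W = nRT ln(V₂/V₁).
Q = (4.14)(8.314)(518) ln(37/22.9) = 17830 × 0.4798 = 8554 J.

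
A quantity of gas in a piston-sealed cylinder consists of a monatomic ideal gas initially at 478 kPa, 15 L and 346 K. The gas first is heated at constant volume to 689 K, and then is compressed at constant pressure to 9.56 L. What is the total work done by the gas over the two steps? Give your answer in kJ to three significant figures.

Step 1 (isochoric): W = 0 (constant volume).
After step 1: P = 951.9 kPa (V unchanged).
Step 2 (isobaric): W = PΔV = (951.9 kPa)(9.56 − 15 L) = -5178 J.
W_total = 0 − 5178 = -5178 J.

W_total ≈ -5.18 kJ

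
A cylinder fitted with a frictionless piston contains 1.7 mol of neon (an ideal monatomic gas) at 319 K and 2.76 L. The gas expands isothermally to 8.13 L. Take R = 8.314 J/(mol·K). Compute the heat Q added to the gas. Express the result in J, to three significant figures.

Q ≈ 4870 J

Isothermal ⇒ ΔU = 0, so Q = W = nRT ln(V₂/V₁).
Q = (1.7)(8.314)(319) ln(8.13/2.76) = 4509 × 1.08 = 4871 J.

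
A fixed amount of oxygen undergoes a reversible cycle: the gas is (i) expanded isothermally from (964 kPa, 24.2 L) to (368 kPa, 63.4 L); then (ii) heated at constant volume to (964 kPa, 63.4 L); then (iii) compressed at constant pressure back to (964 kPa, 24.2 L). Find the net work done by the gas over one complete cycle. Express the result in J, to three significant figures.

W_net ≈ -15300 J

Leg (i): W = PᵢVᵢ ln(V_f/Vᵢ) = (23329) ln(63.4/24.2) = 22468 J.
Leg (ii): W = 0.
Leg (iii): W = PΔV = (964)(24.2 − 63.4) = -37789 J.
W_net = 22468 − 37789 = -15321 J.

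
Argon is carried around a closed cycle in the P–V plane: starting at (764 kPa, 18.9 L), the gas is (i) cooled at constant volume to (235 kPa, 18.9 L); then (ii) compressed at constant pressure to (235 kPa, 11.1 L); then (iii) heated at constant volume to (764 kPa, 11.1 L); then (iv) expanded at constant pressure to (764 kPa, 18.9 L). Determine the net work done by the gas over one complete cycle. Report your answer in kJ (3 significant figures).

Constant-volume legs do no work.
W(ii) = (235)(11.1 − 18.9) = -1833 J; W(iv) = (764)(18.9 − 11.1) = 5959 J.
W_net = -1833 + 5959 = 4126 J (the clockwise enclosed area).

W_net ≈ 4.13 kJ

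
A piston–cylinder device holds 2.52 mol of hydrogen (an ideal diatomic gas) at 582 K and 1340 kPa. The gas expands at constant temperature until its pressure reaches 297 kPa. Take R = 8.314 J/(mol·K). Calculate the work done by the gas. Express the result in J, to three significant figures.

Isothermal process: W = nRT ln(V₂/V₁) = nRT ln(P₁/P₂).
W = (2.52)(8.314)(582) × ln(1340/297)
  = 12194 × ln(4.512) = 12194 × 1.507
W_by_gas = 18372 J.

W ≈ 18400 J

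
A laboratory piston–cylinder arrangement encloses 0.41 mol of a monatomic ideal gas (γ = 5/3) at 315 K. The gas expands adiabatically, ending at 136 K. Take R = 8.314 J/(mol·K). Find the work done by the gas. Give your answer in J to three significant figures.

Adiabatic ⇒ Q = 0, so W_by = −ΔU = nCᵥ(T₁ − T₂).
Cᵥ = 3R/2 = 12.47 J/(mol·K).
W = (0.41)(12.47)(315 − 136) = 915.2 J.

W ≈ 915 J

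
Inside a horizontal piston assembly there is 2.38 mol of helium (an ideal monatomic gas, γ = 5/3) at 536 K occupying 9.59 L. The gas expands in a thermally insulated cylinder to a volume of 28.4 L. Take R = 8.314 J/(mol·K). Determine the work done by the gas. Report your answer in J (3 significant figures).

Adiabatic: TV^(γ−1) = const with γ = 5/3.
T₂ = T₁ (V₁/V₂)^(γ−1) = 536 × (9.59/28.4)^0.667 = 536 × 0.4849 = 259.9 K.
W_by = nCᵥ(T₁ − T₂) = (2.38)(12.47)(536 − 259.9) = 8194 J.

W ≈ 8190 J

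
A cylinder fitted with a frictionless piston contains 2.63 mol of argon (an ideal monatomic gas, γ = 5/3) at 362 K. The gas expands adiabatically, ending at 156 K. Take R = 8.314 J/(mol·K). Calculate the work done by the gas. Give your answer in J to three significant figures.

Adiabatic ⇒ Q = 0, so W_by = −ΔU = nCᵥ(T₁ − T₂).
Cᵥ = 3R/2 = 12.47 J/(mol·K).
W = (2.63)(12.47)(362 − 156) = 6757 J.

W ≈ 6760 J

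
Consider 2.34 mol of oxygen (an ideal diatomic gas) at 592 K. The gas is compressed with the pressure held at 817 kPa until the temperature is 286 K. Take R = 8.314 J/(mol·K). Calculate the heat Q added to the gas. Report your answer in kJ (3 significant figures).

Isobaric: W = nRΔT = (2.34)(8.314)(-306) = -5953 J.
ΔU = nCᵥΔT with Cᵥ = 5R/2: ΔU = (2.34)(20.79)(-306) = -14883 J.
Q = ΔU + W = -14883 − 5953 = -20836 J.

Q ≈ -20.8 kJ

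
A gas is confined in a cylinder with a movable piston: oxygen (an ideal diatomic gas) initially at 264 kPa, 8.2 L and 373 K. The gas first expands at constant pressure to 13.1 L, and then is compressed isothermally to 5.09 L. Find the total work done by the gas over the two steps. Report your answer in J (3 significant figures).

W_total ≈ -1980 J

Step 1 (isobaric): W = PΔV = (264 kPa)(13.1 − 8.2 L) = 1294 J.
After step 1: P = 264 kPa, V = 13.1 L, T = 595.9 K.
Step 2 (isothermal): W = P₁V₁ ln(V₂/V₁) = (3458) ln(5.09/13.1) = -3269 J.
W_total = 1294 − 3269 = -1976 J.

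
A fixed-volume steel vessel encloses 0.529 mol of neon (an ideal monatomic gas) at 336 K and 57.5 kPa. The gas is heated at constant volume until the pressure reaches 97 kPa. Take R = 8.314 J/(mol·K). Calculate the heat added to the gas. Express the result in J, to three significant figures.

Q ≈ 1520 J

Constant volume ⇒ W = 0, so Q = ΔU = nCᵥΔT with Cᵥ = 3R/2 = 12.47 J/(mol·K).
At constant V, T₂/T₁ = P₂/P₁ ⇒ ΔT = T₁(P₂/P₁ − 1) = 336·(97/57.5 − 1) = 230.8 K.
ΔU = (0.529)(12.47)(230.8) = 1523 J.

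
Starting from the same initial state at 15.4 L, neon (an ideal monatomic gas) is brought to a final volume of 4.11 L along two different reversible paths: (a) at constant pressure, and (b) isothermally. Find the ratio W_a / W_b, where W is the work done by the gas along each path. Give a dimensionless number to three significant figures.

Path (a) isobaric: W = P₁(V₂ − V₁) → W_a/(P₁V₁) = -0.7331.
Path (b) isothermal: W = P₁V₁ ln(V₂/V₁) → W_b/(P₁V₁) = -1.321.
W_a / W_b = -0.7331 / -1.321 = 0.555.

W_a / W_b ≈ 0.555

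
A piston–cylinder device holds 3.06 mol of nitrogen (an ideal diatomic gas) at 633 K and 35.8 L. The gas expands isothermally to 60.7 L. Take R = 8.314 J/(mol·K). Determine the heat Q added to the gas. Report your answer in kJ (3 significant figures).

Q ≈ 8.50 kJ

Isothermal ⇒ ΔU = 0, so Q = W = nRT ln(V₂/V₁).
Q = (3.06)(8.314)(633) ln(60.7/35.8) = 16104 × 0.528 = 8503 J.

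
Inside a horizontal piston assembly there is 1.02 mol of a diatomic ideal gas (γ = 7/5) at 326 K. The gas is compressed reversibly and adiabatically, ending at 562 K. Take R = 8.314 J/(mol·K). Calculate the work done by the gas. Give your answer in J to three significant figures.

W ≈ -5000 J

Adiabatic ⇒ Q = 0, so W_by = −ΔU = nCᵥ(T₁ − T₂).
Cᵥ = 5R/2 = 20.79 J/(mol·K).
W = (1.02)(20.79)(326 − 562) = -5003 J.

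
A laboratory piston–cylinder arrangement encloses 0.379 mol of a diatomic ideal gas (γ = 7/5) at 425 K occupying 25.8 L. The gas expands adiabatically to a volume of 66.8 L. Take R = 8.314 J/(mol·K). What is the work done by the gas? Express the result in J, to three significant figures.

W ≈ 1060 J

Adiabatic: TV^(γ−1) = const with γ = 7/5.
T₂ = T₁ (V₁/V₂)^(γ−1) = 425 × (25.8/66.8)^0.4 = 425 × 0.6835 = 290.5 K.
W_by = nCᵥ(T₁ − T₂) = (0.379)(20.79)(425 − 290.5) = 1060 J.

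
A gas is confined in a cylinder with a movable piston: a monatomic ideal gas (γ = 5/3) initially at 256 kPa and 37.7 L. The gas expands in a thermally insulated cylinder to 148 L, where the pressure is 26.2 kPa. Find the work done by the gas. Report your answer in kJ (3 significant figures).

W ≈ 8.66 kJ

Adiabatic: W = (P₁V₁ − P₂V₂)/(γ − 1) with γ = 5/3.
P₁V₁ = 9651 J, P₂V₂ = 3878 J.
W = (9651 − 3878) / 0.6667 = 8660 J.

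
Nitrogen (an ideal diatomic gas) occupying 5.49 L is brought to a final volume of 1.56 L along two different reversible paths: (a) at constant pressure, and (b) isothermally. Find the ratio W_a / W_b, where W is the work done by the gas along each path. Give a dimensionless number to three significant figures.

W_a / W_b ≈ 0.569

Path (a) isobaric: W = P₁(V₂ − V₁) → W_a/(P₁V₁) = -0.7158.
Path (b) isothermal: W = P₁V₁ ln(V₂/V₁) → W_b/(P₁V₁) = -1.258.
W_a / W_b = -0.7158 / -1.258 = 0.5689.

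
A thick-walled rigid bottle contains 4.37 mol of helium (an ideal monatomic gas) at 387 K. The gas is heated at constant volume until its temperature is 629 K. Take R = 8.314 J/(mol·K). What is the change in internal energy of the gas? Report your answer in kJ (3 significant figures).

ΔU ≈ 13.2 kJ

Constant volume ⇒ W = 0, so Q = ΔU = nCᵥΔT with Cᵥ = 3R/2 = 12.47 J/(mol·K).
ΔU = (4.37)(12.47)(629 − 387) = 13189 J.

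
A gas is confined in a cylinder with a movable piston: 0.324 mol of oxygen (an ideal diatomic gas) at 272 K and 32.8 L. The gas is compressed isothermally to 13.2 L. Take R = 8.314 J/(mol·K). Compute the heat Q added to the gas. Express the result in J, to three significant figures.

Isothermal ⇒ ΔU = 0, so Q = W = nRT ln(V₂/V₁).
Q = (0.324)(8.314)(272) ln(13.2/32.8) = 732.7 × -0.9102 = -666.9 J.

Q ≈ -667 J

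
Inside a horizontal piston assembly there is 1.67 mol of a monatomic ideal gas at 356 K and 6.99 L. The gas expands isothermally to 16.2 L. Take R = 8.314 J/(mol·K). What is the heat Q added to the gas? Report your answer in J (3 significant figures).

Q ≈ 4150 J

Isothermal ⇒ ΔU = 0, so Q = W = nRT ln(V₂/V₁).
Q = (1.67)(8.314)(356) ln(16.2/6.99) = 4943 × 0.8405 = 4155 J.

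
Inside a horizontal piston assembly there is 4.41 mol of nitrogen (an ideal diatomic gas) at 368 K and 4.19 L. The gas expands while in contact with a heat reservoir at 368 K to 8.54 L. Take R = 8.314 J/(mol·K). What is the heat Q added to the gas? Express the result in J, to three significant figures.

Isothermal ⇒ ΔU = 0, so Q = W = nRT ln(V₂/V₁).
Q = (4.41)(8.314)(368) ln(8.54/4.19) = 13493 × 0.7121 = 9608 J.

Q ≈ 9610 J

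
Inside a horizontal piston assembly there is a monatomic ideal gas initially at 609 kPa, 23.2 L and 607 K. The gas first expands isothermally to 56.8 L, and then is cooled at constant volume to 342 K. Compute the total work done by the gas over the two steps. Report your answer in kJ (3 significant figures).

Step 1 (isothermal): W = P₁V₁ ln(V₂/V₁) = (14129) ln(56.8/23.2) = 12651 J.
Step 2 (isochoric): W = 0 (constant volume).
W_total = 12651 + 0 = 12651 J.

W_total ≈ 12.7 kJ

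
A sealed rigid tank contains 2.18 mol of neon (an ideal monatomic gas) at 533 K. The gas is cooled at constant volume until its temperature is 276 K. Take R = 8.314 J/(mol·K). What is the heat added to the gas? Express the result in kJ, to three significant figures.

Constant volume ⇒ W = 0, so Q = ΔU = nCᵥΔT with Cᵥ = 3R/2 = 12.47 J/(mol·K).
ΔU = (2.18)(12.47)(276 − 533) = -6987 J.

Q ≈ -6.99 kJ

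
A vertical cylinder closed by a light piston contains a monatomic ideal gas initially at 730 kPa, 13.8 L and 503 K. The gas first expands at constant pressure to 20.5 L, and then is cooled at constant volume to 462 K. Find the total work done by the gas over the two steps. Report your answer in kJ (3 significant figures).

W_total ≈ 4.89 kJ

Step 1 (isobaric): W = PΔV = (730 kPa)(20.5 − 13.8 L) = 4891 J.
Step 2 (isochoric): W = 0 (constant volume).
W_total = 4891 + 0 = 4891 J.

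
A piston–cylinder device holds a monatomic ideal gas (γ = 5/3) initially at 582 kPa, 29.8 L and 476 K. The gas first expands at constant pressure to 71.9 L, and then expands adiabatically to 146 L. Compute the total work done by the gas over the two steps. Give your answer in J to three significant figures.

Step 1 (isobaric): W = PΔV = (582 kPa)(71.9 − 29.8 L) = 24502 J.
After step 1: P = 582 kPa, V = 71.9 L, T = 1148 K.
Step 2 (adiabatic): W = (P₁V₁ − P₂V₂)/(γ−1) = (41846 − 26096)/0.667 = 23625 J.
W_total = 24502 + 23625 = 48127 J.

W_total ≈ 48100 J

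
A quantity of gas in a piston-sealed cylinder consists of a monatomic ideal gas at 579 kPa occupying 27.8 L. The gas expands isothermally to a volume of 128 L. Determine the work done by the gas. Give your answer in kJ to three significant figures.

Isothermal: W = nRT ln(V₂/V₁) = P₁V₁ ln(V₂/V₁).
P₁V₁ = (579 kPa)(27.8 L) = 16096 J.
W = 16096 × ln(128/27.8) = 16096 × 1.527
W_by_gas = 24579 J.

W ≈ 24.6 kJ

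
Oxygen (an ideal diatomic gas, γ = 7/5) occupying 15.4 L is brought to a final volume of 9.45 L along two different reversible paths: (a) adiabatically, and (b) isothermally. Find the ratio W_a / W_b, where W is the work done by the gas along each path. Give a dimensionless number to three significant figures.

Path (a) adiabatic: W = P₁V₁(1 − (V₁/V₂)^(γ−1))/(γ−1) → W_a/(P₁V₁) = -0.5393.
Path (b) isothermal: W = P₁V₁ ln(V₂/V₁) → W_b/(P₁V₁) = -0.4884.
W_a / W_b = -0.5393 / -0.4884 = 1.104.

W_a / W_b ≈ 1.10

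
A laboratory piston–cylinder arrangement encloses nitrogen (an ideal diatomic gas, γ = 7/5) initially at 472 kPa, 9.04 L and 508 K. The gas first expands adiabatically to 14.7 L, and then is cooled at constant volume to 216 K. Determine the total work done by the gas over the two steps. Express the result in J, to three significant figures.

Step 1 (adiabatic): W = (P₁V₁ − P₂V₂)/(γ−1) = (4267 − 3513)/0.4 = 1885 J.
Step 2 (isochoric): W = 0 (constant volume).
W_total = 1885 + 0 = 1885 J.

W_total ≈ 1890 J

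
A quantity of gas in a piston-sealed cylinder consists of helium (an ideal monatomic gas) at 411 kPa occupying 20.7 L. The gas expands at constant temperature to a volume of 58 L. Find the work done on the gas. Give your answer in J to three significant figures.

W ≈ -8770 J

Isothermal: W = nRT ln(V₂/V₁) = P₁V₁ ln(V₂/V₁).
P₁V₁ = (411 kPa)(20.7 L) = 8508 J.
W = 8508 × ln(58/20.7) = 8508 × 1.03
W_by_gas = 8766 J; work on gas = −W_by = -8766 J.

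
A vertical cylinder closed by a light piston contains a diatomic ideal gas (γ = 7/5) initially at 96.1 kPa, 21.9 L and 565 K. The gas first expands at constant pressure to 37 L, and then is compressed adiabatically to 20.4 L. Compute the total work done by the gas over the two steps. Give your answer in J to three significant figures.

W_total ≈ -939 J

Step 1 (isobaric): W = PΔV = (96.1 kPa)(37 − 21.9 L) = 1451 J.
After step 1: P = 96.1 kPa, V = 37 L, T = 954.6 K.
Step 2 (adiabatic): W = (P₁V₁ − P₂V₂)/(γ−1) = (3556 − 4512)/0.4 = -2390 J.
W_total = 1451 − 2390 = -939.2 J.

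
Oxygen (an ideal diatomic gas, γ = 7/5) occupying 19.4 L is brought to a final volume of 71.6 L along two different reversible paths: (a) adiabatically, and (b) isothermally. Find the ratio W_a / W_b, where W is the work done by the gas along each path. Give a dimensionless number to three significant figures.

Path (a) adiabatic: W = P₁V₁(1 − (V₁/V₂)^(γ−1))/(γ−1) → W_a/(P₁V₁) = 1.017.
Path (b) isothermal: W = P₁V₁ ln(V₂/V₁) → W_b/(P₁V₁) = 1.306.
W_a / W_b = 1.017 / 1.306 = 0.7789.

W_a / W_b ≈ 0.779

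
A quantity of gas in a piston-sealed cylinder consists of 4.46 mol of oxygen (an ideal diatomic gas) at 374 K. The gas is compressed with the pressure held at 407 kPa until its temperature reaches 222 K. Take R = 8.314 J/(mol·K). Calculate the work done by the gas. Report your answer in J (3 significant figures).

Isobaric: W = P ΔV = nR ΔT.
W = (4.46)(8.314)(222 − 374) = -5636 J.

W ≈ -5640 J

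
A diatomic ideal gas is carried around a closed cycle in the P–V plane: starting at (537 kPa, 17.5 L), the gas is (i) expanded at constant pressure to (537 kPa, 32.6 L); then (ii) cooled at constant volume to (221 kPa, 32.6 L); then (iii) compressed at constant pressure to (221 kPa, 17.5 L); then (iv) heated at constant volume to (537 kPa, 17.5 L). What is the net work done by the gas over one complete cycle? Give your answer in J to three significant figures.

Constant-volume legs do no work.
W(i) = (537)(32.6 − 17.5) = 8109 J; W(iii) = (221)(17.5 − 32.6) = -3337 J.
W_net = 8109 − 3337 = 4772 J (the clockwise enclosed area).

W_net ≈ 4770 J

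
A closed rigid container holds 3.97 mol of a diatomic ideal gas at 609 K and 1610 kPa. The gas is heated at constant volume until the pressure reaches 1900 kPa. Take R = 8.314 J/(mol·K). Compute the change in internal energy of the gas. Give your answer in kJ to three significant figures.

ΔU ≈ 9.05 kJ

Constant volume ⇒ W = 0, so Q = ΔU = nCᵥΔT with Cᵥ = 5R/2 = 20.79 J/(mol·K).
At constant V, T₂/T₁ = P₂/P₁ ⇒ ΔT = T₁(P₂/P₁ − 1) = 609·(1900/1610 − 1) = 109.7 K.
ΔU = (3.97)(20.79)(109.7) = 9052 J.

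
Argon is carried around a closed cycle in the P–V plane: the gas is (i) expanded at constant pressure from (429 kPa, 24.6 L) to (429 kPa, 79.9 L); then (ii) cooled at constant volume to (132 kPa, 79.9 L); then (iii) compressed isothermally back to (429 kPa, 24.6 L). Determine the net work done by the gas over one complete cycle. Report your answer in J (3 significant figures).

Leg (i): W = PΔV = (429)(79.9 − 24.6) = 23724 J.
Leg (ii): W = 0.
Leg (iii): W = PᵢVᵢ ln(V_f/Vᵢ) = (10547) ln(24.6/79.9) = -12424 J.
W_net = 23724 − 12424 = 11299 J.

W_net ≈ 11300 J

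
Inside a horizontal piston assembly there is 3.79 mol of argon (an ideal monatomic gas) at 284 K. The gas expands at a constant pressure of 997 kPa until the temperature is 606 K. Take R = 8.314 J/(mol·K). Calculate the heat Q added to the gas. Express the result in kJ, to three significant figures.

Q ≈ 25.4 kJ

Isobaric: W = nRΔT = (3.79)(8.314)(322) = 10146 J.
ΔU = nCᵥΔT with Cᵥ = 3R/2: ΔU = (3.79)(12.47)(322) = 15219 J.
Q = ΔU + W = 15219 + 10146 = 25366 J.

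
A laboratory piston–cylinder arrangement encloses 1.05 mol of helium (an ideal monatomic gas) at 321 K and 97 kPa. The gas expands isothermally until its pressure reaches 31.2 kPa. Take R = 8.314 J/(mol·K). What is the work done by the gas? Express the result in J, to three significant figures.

W ≈ 3180 J

Isothermal process: W = nRT ln(V₂/V₁) = nRT ln(P₁/P₂).
W = (1.05)(8.314)(321) × ln(97/31.2)
  = 2802 × ln(3.109) = 2802 × 1.134
W_by_gas = 3179 J.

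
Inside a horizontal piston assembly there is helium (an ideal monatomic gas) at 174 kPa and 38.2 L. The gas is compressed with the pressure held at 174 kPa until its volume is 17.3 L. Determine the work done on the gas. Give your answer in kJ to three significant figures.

Isobaric: W = P ΔV.
W = (174 kPa)(17.3 − 38.2 L) = (174)(-20.9) = -3637 J.
Work on gas = −W_by = 3637 J.

W ≈ 3.64 kJ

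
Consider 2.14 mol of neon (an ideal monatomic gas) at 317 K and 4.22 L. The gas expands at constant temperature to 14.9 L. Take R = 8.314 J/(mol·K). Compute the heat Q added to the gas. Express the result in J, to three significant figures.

Isothermal ⇒ ΔU = 0, so Q = W = nRT ln(V₂/V₁).
Q = (2.14)(8.314)(317) ln(14.9/4.22) = 5640 × 1.262 = 7115 J.

Q ≈ 7120 J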